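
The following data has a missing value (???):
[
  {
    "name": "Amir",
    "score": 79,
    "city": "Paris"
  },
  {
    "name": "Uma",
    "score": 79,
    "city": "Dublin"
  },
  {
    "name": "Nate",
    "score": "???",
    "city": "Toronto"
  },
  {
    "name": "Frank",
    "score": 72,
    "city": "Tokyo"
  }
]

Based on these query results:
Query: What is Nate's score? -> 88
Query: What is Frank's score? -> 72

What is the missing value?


The missing value is Nate's score
From query: Nate's score = 88

ANSWER: 88


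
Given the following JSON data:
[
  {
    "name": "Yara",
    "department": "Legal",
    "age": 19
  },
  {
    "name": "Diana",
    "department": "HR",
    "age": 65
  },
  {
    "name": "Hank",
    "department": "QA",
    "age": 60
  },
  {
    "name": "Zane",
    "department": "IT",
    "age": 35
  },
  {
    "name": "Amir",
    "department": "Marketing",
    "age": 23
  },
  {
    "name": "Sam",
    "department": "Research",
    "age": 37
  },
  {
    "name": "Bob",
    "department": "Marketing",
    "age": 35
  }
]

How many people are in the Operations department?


Scanning records for department = Operations
  No matches found
Count: 0

ANSWER: 0


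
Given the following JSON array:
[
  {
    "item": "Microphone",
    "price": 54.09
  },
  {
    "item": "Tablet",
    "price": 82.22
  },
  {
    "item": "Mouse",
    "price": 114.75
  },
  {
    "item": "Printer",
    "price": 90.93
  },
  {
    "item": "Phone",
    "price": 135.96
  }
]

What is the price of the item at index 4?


Array index 4 -> Phone
price = 135.96

ANSWER: 135.96


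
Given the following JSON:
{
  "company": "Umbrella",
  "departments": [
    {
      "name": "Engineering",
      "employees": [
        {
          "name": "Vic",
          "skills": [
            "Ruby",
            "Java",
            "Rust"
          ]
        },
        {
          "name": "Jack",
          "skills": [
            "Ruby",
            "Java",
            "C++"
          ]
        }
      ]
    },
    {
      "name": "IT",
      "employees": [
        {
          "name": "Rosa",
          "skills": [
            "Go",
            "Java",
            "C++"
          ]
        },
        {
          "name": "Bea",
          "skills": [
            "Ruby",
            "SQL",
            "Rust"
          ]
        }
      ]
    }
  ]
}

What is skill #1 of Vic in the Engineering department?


Path: departments[0].employees[0].skills[0]
Value: Ruby

ANSWER: Ruby


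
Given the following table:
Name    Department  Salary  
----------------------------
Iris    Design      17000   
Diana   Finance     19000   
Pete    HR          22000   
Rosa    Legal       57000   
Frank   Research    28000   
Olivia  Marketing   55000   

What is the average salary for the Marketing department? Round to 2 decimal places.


Marketing department members:
  Olivia: 55000
Sum = 55000
Count = 1
Average = 55000 / 1 = 55000.00

ANSWER: 55000.00


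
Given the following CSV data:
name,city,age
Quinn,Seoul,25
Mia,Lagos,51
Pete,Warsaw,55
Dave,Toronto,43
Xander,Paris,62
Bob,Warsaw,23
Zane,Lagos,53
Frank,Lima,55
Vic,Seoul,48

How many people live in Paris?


Scanning city column for 'Paris':
  Row 5: Xander -> MATCH
Total matches: 1

ANSWER: 1


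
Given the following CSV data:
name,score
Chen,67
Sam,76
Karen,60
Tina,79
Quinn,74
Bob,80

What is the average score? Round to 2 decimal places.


Scores: 67, 76, 60, 79, 74, 80
Sum = 436
Count = 6
Average = 436 / 6 = 72.67

ANSWER: 72.67


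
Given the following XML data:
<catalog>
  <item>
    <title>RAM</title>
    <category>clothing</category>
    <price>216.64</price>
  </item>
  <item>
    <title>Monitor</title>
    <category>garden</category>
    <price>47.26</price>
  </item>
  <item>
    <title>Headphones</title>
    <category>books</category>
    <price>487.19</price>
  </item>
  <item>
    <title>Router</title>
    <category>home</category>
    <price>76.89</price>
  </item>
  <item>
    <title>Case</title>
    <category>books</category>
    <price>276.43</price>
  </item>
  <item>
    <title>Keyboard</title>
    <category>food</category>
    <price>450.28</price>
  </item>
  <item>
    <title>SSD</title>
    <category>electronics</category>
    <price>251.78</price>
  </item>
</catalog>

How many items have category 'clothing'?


Scanning <item> elements for <category>clothing</category>:
  Item 1: RAM -> MATCH
Count: 1

ANSWER: 1


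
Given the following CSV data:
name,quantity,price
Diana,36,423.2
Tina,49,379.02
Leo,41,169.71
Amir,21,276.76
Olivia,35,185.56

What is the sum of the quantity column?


Values in 'quantity' column:
  Row 1: 36
  Row 2: 49
  Row 3: 41
  Row 4: 21
  Row 5: 35
Sum = 36 + 49 + 41 + 21 + 35 = 182

ANSWER: 182


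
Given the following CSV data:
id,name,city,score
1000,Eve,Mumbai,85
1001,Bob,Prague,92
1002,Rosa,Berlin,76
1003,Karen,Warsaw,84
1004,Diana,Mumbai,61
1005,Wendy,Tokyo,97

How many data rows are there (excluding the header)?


Counting rows (excluding header):
Header: id,name,city,score
Data rows: 6

ANSWER: 6


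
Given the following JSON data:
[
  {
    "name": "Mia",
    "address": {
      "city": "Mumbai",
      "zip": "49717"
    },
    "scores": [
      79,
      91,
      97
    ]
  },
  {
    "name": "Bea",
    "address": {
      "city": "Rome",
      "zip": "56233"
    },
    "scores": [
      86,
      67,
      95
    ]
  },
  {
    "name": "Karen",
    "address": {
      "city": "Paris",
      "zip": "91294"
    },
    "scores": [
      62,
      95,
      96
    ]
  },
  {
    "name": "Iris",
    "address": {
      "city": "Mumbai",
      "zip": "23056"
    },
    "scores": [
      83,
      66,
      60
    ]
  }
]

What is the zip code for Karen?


Path: records[2].address.zip
Value: 91294

ANSWER: 91294


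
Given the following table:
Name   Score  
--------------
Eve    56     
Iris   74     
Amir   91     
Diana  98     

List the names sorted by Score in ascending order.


Sorting by Score (ascending):
  Eve: 56
  Iris: 74
  Amir: 91
  Diana: 98


ANSWER: Eve, Iris, Amir, Diana


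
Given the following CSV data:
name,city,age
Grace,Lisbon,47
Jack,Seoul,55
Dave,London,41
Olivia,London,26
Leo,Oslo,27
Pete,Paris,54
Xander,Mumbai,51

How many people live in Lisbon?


Scanning city column for 'Lisbon':
  Row 1: Grace -> MATCH
Total matches: 1

ANSWER: 1


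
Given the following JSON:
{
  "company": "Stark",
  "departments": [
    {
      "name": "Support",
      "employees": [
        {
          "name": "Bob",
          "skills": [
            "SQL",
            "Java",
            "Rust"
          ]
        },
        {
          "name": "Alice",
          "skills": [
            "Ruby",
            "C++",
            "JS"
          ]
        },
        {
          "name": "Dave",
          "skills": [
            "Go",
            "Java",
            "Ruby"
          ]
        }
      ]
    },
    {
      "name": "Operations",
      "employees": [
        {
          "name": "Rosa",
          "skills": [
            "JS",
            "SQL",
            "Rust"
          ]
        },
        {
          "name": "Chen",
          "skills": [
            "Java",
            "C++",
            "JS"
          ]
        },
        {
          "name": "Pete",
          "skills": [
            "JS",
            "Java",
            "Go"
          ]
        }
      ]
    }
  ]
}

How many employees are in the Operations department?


Path: departments[1].employees
Count: 3

ANSWER: 3


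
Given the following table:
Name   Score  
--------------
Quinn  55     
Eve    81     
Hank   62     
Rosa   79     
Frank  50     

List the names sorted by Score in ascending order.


Sorting by Score (ascending):
  Frank: 50
  Quinn: 55
  Hank: 62
  Rosa: 79
  Eve: 81


ANSWER: Frank, Quinn, Hank, Rosa, Eve


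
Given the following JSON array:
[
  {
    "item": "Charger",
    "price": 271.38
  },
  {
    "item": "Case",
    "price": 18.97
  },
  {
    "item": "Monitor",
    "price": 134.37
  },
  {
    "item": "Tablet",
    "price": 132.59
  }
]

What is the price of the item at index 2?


Array index 2 -> Monitor
price = 134.37

ANSWER: 134.37


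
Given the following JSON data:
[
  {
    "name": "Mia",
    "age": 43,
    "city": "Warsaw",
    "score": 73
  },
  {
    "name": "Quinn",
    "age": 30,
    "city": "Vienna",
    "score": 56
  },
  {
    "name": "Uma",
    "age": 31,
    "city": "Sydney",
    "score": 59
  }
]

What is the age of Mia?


Looking up record where name = Mia
Record index: 0
Field 'age' = 43

ANSWER: 43


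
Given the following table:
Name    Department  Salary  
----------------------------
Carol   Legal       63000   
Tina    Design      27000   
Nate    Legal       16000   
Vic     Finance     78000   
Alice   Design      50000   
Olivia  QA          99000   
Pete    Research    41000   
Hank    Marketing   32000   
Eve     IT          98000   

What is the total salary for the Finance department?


Finance department members:
  Vic: 78000
Total = 78000 = 78000

ANSWER: 78000


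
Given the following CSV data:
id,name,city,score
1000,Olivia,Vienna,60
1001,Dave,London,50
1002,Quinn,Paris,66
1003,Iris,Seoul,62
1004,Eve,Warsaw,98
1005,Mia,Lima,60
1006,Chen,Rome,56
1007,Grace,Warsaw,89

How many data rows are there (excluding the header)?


Counting rows (excluding header):
Header: id,name,city,score
Data rows: 8

ANSWER: 8


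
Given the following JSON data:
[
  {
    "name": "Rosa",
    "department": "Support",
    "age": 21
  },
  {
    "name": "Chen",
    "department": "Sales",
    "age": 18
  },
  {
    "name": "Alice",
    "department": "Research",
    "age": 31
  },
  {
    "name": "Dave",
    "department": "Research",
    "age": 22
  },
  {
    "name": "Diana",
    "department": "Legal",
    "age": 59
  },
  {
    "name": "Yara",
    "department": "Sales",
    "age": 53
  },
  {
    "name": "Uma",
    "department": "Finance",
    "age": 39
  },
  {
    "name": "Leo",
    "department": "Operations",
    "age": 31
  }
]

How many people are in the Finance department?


Scanning records for department = Finance
  Record 6: Uma
Count: 1

ANSWER: 1


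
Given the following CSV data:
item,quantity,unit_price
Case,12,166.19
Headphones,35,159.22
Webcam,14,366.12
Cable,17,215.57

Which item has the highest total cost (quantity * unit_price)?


Computing row totals:
  Case: 1994.28
  Headphones: 5572.7
  Webcam: 5125.68
  Cable: 3664.69
Maximum: Headphones (5572.7)

ANSWER: Headphones


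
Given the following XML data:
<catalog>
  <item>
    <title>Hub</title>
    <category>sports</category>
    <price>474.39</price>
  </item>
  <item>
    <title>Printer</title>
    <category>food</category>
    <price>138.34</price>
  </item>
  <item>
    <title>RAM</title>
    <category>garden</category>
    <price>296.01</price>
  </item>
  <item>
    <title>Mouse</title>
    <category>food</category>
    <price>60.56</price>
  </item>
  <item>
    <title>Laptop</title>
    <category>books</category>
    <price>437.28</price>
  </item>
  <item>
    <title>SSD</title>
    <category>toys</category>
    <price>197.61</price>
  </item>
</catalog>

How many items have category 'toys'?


Scanning <item> elements for <category>toys</category>:
  Item 6: SSD -> MATCH
Count: 1

ANSWER: 1


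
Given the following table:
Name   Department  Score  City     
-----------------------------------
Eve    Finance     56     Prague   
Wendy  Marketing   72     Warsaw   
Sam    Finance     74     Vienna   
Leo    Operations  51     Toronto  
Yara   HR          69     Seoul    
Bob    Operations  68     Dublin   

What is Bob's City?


Row 6: Bob
City = Dublin

ANSWER: Dublin


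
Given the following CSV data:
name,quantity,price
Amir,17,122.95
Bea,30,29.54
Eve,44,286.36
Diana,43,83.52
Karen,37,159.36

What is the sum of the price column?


Values in 'price' column:
  Row 1: 122.95
  Row 2: 29.54
  Row 3: 286.36
  Row 4: 83.52
  Row 5: 159.36
Sum = 122.95 + 29.54 + 286.36 + 83.52 + 159.36 = 681.73

ANSWER: 681.73


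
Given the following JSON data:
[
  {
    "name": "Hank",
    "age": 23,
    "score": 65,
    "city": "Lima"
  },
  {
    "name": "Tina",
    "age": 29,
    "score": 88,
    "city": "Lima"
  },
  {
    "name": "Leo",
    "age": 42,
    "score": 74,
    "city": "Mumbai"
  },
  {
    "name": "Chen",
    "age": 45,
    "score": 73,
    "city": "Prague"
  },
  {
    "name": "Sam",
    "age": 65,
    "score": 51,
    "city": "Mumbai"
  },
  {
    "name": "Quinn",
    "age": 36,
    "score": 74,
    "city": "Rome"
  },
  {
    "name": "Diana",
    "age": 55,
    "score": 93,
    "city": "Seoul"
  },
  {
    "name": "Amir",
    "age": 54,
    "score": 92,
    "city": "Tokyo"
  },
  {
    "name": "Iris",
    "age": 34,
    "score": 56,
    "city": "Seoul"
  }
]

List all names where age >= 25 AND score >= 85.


Checking both conditions:
  Hank (age=23, score=65) -> no
  Tina (age=29, score=88) -> YES
  Leo (age=42, score=74) -> no
  Chen (age=45, score=73) -> no
  Sam (age=65, score=51) -> no
  Quinn (age=36, score=74) -> no
  Diana (age=55, score=93) -> YES
  Amir (age=54, score=92) -> YES
  Iris (age=34, score=56) -> no


ANSWER: Tina, Diana, Amir


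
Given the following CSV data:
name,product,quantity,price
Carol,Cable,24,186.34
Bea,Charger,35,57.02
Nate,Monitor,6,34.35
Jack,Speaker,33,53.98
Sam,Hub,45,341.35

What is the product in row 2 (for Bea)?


Row 2: Bea
Column 'product' = Charger

ANSWER: Charger


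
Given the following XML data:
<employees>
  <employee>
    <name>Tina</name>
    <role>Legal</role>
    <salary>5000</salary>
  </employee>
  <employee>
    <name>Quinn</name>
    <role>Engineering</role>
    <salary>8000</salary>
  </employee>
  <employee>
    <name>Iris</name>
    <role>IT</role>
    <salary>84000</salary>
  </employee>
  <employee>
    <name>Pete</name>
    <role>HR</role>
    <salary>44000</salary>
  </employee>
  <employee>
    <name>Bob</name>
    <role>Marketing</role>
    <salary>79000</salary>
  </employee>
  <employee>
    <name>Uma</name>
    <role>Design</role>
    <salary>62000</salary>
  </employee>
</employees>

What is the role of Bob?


Searching for <employee> with <name>Bob</name>
Found at position 5
<role>Marketing</role>

ANSWER: Marketing


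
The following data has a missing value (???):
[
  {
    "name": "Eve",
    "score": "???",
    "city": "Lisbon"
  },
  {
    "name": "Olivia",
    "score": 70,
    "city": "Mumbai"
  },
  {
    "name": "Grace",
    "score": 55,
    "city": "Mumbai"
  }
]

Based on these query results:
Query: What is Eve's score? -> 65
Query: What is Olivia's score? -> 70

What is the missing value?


The missing value is Eve's score
From query: Eve's score = 65

ANSWER: 65


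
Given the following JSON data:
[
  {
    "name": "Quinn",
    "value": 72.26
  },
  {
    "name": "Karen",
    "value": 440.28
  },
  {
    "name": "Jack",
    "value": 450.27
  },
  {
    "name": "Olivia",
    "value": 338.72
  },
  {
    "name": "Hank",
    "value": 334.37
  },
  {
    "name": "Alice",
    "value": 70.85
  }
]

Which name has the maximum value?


Comparing values:
  Quinn: 72.26
  Karen: 440.28
  Jack: 450.27
  Olivia: 338.72
  Hank: 334.37
  Alice: 70.85
Maximum: Jack (450.27)

ANSWER: Jack


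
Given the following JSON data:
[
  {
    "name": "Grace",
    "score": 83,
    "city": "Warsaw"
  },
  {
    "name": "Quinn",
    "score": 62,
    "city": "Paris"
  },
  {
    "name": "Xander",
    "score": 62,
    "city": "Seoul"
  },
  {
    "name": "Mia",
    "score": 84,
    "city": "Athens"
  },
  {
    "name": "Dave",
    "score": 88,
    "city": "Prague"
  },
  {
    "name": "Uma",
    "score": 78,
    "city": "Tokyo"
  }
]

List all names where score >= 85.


Filtering records where score >= 85:
  Grace (score=83) -> no
  Quinn (score=62) -> no
  Xander (score=62) -> no
  Mia (score=84) -> no
  Dave (score=88) -> YES
  Uma (score=78) -> no


ANSWER: Dave


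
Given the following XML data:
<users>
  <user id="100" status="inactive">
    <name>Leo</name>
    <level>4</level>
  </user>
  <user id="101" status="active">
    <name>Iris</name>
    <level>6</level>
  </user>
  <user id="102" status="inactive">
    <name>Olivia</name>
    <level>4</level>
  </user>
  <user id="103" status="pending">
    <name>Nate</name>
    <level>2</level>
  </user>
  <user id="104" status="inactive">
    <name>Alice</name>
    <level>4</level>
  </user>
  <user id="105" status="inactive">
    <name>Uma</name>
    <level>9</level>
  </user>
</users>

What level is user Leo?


Finding user: Leo
<level>4</level>

ANSWER: 4


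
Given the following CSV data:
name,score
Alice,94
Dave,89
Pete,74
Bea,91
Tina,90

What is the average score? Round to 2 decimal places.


Scores: 94, 89, 74, 91, 90
Sum = 438
Count = 5
Average = 438 / 5 = 87.60

ANSWER: 87.60


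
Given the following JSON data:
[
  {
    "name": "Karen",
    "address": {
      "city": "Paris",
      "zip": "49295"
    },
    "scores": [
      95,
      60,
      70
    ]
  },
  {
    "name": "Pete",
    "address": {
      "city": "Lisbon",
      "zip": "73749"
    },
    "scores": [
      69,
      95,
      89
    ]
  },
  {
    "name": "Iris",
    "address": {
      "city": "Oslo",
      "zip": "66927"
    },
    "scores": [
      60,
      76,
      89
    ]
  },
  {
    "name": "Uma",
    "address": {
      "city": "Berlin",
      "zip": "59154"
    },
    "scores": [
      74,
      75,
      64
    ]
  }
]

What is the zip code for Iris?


Path: records[2].address.zip
Value: 66927

ANSWER: 66927


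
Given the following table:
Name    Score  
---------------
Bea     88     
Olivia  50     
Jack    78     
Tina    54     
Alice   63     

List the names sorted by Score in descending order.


Sorting by Score (descending):
  Bea: 88
  Jack: 78
  Alice: 63
  Tina: 54
  Olivia: 50


ANSWER: Bea, Jack, Alice, Tina, Olivia


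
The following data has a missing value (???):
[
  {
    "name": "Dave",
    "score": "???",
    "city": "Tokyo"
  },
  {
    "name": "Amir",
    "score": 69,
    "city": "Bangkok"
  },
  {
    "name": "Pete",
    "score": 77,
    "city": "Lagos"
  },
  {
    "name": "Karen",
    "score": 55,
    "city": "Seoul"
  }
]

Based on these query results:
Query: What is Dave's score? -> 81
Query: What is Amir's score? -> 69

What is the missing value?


The missing value is Dave's score
From query: Dave's score = 81

ANSWER: 81


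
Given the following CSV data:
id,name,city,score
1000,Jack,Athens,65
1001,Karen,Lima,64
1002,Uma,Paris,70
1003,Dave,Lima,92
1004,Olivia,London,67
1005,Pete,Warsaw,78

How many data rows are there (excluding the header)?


Counting rows (excluding header):
Header: id,name,city,score
Data rows: 6

ANSWER: 6


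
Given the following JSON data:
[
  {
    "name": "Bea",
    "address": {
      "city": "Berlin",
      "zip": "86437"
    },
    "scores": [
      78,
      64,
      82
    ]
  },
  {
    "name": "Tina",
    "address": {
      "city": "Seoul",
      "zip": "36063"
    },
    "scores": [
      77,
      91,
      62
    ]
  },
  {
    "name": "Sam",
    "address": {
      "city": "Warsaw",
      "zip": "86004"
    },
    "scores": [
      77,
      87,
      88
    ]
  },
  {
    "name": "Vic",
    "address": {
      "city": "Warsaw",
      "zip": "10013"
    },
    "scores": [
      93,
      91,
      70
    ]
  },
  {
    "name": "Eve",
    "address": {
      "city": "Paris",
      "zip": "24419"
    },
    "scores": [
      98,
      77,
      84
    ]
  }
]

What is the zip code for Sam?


Path: records[2].address.zip
Value: 86004

ANSWER: 86004


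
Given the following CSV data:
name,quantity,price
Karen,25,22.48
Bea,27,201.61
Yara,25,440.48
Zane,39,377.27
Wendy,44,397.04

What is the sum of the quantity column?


Values in 'quantity' column:
  Row 1: 25
  Row 2: 27
  Row 3: 25
  Row 4: 39
  Row 5: 44
Sum = 25 + 27 + 25 + 39 + 44 = 160

ANSWER: 160


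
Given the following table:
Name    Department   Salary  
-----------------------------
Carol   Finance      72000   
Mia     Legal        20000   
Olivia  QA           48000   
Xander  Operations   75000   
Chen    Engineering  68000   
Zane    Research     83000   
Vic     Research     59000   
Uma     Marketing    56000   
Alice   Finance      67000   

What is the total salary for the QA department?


QA department members:
  Olivia: 48000
Total = 48000 = 48000

ANSWER: 48000


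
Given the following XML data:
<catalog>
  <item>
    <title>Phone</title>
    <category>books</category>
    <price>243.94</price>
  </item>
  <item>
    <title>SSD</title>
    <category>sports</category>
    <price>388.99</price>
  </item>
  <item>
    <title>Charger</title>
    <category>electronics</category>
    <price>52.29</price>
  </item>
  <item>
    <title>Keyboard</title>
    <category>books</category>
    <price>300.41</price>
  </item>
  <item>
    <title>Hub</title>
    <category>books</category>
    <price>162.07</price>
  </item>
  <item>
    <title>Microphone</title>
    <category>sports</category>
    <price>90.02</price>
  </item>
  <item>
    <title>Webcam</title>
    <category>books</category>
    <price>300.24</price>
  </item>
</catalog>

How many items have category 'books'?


Scanning <item> elements for <category>books</category>:
  Item 1: Phone -> MATCH
  Item 4: Keyboard -> MATCH
  Item 5: Hub -> MATCH
  Item 7: Webcam -> MATCH
Count: 4

ANSWER: 4


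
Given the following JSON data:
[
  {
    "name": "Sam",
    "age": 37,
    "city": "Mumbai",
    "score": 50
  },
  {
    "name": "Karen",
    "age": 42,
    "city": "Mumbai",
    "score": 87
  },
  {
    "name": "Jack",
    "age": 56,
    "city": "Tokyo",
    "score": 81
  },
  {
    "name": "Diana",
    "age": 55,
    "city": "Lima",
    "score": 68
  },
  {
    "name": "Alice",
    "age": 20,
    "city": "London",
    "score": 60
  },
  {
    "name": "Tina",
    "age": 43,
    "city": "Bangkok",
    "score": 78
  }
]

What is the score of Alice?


Looking up record where name = Alice
Record index: 4
Field 'score' = 60

ANSWER: 60


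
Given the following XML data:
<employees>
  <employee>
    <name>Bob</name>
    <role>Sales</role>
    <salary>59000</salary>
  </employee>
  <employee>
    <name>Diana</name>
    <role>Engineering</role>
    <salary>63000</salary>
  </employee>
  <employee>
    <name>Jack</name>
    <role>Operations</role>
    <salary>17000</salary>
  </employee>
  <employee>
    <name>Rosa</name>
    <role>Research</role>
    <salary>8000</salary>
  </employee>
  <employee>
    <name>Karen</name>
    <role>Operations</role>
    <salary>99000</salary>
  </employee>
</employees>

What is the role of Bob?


Searching for <employee> with <name>Bob</name>
Found at position 1
<role>Sales</role>

ANSWER: Sales


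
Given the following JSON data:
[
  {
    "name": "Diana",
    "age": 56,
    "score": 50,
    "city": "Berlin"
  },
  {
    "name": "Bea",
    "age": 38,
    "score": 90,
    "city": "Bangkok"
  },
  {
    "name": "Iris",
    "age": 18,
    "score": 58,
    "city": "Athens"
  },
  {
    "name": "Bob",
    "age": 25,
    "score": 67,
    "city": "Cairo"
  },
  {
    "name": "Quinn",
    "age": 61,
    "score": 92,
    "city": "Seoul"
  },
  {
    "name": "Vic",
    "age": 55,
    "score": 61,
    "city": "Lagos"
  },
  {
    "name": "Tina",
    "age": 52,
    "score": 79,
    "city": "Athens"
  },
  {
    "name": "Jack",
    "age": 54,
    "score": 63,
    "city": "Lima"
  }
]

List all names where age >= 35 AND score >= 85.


Checking both conditions:
  Diana (age=56, score=50) -> no
  Bea (age=38, score=90) -> YES
  Iris (age=18, score=58) -> no
  Bob (age=25, score=67) -> no
  Quinn (age=61, score=92) -> YES
  Vic (age=55, score=61) -> no
  Tina (age=52, score=79) -> no
  Jack (age=54, score=63) -> no


ANSWER: Bea, Quinn


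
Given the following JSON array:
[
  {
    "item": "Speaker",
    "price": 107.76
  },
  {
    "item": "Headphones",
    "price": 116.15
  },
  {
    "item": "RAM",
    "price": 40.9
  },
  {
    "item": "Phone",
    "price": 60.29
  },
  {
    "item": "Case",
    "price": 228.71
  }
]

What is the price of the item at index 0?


Array index 0 -> Speaker
price = 107.76

ANSWER: 107.76


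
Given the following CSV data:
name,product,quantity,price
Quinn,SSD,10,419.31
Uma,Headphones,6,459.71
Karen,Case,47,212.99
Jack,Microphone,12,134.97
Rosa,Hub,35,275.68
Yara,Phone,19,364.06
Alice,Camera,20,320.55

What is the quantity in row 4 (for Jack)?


Row 4: Jack
Column 'quantity' = 12

ANSWER: 12


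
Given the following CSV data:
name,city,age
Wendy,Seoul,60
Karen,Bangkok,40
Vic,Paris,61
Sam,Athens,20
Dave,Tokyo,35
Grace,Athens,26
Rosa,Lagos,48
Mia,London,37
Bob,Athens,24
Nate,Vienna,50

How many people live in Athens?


Scanning city column for 'Athens':
  Row 4: Sam -> MATCH
  Row 6: Grace -> MATCH
  Row 9: Bob -> MATCH
Total matches: 3

ANSWER: 3


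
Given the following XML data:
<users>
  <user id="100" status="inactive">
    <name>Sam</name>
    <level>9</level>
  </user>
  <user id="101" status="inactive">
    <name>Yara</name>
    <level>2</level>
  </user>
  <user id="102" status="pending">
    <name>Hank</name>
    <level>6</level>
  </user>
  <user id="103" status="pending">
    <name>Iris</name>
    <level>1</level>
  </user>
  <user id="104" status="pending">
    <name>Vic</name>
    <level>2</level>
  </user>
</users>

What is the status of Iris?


Finding user with name = Iris
user id="103" status="pending"

ANSWER: pending


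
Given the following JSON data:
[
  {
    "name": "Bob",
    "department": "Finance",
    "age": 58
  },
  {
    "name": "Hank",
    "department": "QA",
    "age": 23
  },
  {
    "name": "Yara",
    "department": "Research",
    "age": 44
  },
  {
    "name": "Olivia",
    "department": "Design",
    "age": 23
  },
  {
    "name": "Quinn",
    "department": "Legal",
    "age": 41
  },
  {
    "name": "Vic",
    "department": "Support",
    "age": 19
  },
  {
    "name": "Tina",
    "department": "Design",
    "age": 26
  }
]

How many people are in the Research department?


Scanning records for department = Research
  Record 2: Yara
Count: 1

ANSWER: 1


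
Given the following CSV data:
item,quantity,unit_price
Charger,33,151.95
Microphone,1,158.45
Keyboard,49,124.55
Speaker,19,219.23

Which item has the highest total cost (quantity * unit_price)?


Computing row totals:
  Charger: 5014.35
  Microphone: 158.45
  Keyboard: 6102.95
  Speaker: 4165.37
Maximum: Keyboard (6102.95)

ANSWER: Keyboard


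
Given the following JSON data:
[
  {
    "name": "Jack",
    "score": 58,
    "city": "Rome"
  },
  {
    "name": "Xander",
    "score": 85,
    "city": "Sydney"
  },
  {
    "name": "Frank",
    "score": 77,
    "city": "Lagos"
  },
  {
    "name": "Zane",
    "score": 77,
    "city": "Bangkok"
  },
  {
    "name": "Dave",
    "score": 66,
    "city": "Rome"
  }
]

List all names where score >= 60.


Filtering records where score >= 60:
  Jack (score=58) -> no
  Xander (score=85) -> YES
  Frank (score=77) -> YES
  Zane (score=77) -> YES
  Dave (score=66) -> YES


ANSWER: Xander, Frank, Zane, Dave


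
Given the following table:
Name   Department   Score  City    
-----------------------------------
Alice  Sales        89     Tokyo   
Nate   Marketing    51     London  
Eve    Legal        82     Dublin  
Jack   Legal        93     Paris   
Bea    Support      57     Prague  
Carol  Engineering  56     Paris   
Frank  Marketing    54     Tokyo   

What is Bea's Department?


Row 5: Bea
Department = Support

ANSWER: Support


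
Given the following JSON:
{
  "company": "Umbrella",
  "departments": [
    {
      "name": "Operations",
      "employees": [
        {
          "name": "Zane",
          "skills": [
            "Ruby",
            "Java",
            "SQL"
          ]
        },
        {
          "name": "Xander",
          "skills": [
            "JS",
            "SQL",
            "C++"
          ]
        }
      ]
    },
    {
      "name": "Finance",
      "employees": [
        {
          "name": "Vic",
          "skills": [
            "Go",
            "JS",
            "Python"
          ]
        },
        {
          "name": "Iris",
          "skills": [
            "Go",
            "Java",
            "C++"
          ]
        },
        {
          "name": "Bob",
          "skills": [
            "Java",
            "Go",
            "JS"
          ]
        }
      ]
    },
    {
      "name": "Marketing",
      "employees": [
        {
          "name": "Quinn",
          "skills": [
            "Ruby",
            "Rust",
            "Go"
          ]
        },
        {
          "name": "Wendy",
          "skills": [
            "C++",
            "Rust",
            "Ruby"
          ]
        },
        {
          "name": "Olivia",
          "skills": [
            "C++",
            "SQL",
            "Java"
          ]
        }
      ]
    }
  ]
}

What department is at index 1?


Path: departments[1].name
Value: Finance

ANSWER: Finance


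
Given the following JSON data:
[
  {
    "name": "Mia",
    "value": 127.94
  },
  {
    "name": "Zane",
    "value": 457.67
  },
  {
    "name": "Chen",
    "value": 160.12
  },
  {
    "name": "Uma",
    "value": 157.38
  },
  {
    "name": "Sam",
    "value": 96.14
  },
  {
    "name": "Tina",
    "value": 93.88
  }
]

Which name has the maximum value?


Comparing values:
  Mia: 127.94
  Zane: 457.67
  Chen: 160.12
  Uma: 157.38
  Sam: 96.14
  Tina: 93.88
Maximum: Zane (457.67)

ANSWER: Zane


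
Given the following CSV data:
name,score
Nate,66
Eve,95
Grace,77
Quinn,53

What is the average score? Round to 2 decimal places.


Scores: 66, 95, 77, 53
Sum = 291
Count = 4
Average = 291 / 4 = 72.75

ANSWER: 72.75


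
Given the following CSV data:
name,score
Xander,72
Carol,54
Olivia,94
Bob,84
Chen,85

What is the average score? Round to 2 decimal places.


Scores: 72, 54, 94, 84, 85
Sum = 389
Count = 5
Average = 389 / 5 = 77.80

ANSWER: 77.80


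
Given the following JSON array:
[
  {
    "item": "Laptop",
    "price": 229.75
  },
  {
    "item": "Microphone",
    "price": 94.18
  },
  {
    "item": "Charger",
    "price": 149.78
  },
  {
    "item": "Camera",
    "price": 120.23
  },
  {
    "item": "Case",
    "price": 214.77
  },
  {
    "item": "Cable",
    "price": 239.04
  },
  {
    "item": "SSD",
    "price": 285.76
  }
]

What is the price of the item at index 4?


Array index 4 -> Case
price = 214.77

ANSWER: 214.77


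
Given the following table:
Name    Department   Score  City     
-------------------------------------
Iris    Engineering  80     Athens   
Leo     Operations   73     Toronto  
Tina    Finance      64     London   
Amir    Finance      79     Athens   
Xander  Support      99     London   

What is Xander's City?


Row 5: Xander
City = London

ANSWER: London


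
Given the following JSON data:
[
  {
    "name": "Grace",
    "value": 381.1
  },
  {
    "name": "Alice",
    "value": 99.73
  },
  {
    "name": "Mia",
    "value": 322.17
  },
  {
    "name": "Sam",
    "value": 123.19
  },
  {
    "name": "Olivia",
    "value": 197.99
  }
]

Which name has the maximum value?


Comparing values:
  Grace: 381.1
  Alice: 99.73
  Mia: 322.17
  Sam: 123.19
  Olivia: 197.99
Maximum: Grace (381.1)

ANSWER: Grace


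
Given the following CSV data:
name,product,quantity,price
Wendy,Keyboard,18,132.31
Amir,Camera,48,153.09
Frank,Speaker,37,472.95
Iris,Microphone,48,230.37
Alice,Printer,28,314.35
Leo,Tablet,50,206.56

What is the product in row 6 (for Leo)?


Row 6: Leo
Column 'product' = Tablet

ANSWER: Tablet


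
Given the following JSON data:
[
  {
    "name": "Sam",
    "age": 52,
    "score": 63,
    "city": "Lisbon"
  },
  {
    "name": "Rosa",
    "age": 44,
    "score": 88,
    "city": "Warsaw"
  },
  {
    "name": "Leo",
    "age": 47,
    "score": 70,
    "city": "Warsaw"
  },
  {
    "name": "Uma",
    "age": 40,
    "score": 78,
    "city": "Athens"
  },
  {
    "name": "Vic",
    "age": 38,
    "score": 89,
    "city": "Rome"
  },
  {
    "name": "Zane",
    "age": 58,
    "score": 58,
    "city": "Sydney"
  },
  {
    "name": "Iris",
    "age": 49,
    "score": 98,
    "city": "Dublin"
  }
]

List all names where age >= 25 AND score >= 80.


Checking both conditions:
  Sam (age=52, score=63) -> no
  Rosa (age=44, score=88) -> YES
  Leo (age=47, score=70) -> no
  Uma (age=40, score=78) -> no
  Vic (age=38, score=89) -> YES
  Zane (age=58, score=58) -> no
  Iris (age=49, score=98) -> YES


ANSWER: Rosa, Vic, Iris


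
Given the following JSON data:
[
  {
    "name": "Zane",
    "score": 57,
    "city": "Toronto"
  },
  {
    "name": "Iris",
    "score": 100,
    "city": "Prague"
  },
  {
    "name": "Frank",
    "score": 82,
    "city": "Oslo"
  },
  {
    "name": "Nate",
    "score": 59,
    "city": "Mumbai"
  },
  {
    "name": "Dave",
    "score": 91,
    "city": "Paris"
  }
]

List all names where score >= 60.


Filtering records where score >= 60:
  Zane (score=57) -> no
  Iris (score=100) -> YES
  Frank (score=82) -> YES
  Nate (score=59) -> no
  Dave (score=91) -> YES


ANSWER: Iris, Frank, Dave


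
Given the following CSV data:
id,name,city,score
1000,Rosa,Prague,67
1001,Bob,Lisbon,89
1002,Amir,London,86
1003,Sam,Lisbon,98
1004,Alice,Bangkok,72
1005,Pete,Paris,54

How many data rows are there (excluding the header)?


Counting rows (excluding header):
Header: id,name,city,score
Data rows: 6

ANSWER: 6


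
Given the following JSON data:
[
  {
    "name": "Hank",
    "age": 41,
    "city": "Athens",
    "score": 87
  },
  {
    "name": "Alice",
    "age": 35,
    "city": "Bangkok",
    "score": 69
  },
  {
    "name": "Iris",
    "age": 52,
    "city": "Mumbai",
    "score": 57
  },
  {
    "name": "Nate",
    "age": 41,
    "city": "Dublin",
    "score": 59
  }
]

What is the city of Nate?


Looking up record where name = Nate
Record index: 3
Field 'city' = Dublin

ANSWER: Dublin


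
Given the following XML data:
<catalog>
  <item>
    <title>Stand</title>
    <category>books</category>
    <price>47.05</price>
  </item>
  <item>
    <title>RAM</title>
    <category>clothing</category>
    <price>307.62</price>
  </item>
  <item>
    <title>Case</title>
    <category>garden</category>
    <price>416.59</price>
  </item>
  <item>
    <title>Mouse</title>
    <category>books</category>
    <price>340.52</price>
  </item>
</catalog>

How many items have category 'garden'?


Scanning <item> elements for <category>garden</category>:
  Item 3: Case -> MATCH
Count: 1

ANSWER: 1


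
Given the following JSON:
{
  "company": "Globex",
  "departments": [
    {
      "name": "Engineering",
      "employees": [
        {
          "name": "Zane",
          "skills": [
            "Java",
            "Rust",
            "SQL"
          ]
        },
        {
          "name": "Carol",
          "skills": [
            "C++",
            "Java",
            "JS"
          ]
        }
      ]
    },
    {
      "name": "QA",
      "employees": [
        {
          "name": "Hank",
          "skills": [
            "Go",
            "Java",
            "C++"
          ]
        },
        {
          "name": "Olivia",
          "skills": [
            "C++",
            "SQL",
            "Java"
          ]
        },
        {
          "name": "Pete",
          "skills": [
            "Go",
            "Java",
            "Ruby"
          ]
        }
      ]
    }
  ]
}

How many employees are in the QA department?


Path: departments[1].employees
Count: 3

ANSWER: 3


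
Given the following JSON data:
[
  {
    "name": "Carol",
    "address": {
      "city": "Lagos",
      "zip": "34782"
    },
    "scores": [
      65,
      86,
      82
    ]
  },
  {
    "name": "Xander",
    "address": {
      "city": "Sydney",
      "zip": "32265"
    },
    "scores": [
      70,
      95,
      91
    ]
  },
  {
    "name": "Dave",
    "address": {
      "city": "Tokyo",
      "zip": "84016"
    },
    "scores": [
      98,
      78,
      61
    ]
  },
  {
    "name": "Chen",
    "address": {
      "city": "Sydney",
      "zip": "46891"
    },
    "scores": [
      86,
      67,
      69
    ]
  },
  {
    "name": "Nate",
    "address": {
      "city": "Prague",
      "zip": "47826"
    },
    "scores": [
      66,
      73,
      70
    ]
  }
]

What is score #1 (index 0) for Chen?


Path: records[3].scores[0]
Value: 86

ANSWER: 86


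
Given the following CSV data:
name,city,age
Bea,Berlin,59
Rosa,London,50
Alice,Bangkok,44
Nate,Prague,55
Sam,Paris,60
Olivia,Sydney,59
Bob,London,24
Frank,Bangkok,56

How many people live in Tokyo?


Scanning city column for 'Tokyo':
Total matches: 0

ANSWER: 0


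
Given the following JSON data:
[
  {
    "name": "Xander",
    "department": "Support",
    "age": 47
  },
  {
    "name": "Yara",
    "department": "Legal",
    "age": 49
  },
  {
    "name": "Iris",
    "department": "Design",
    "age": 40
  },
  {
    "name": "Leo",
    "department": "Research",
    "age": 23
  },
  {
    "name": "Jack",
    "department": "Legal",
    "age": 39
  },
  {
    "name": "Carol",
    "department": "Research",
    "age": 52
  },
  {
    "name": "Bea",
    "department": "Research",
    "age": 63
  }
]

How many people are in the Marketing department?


Scanning records for department = Marketing
  No matches found
Count: 0

ANSWER: 0


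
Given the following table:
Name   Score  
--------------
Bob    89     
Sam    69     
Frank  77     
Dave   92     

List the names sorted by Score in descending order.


Sorting by Score (descending):
  Dave: 92
  Bob: 89
  Frank: 77
  Sam: 69


ANSWER: Dave, Bob, Frank, Sam


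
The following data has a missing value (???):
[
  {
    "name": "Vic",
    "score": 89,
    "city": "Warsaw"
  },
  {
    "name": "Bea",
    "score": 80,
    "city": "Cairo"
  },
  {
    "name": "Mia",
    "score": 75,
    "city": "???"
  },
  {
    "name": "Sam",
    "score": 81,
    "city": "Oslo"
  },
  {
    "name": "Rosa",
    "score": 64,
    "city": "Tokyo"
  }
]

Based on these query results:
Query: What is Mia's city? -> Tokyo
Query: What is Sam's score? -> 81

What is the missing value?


The missing value is Mia's city
From query: Mia's city = Tokyo

ANSWER: Tokyo


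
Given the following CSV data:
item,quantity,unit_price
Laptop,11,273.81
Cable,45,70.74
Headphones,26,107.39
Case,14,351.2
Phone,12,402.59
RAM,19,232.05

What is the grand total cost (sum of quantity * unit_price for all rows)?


Computing row totals:
  Laptop: 11 * 273.81 = 3011.91
  Cable: 45 * 70.74 = 3183.3
  Headphones: 26 * 107.39 = 2792.14
  Case: 14 * 351.2 = 4916.8
  Phone: 12 * 402.59 = 4831.08
  RAM: 19 * 232.05 = 4408.95
Grand total = 3011.91 + 3183.3 + 2792.14 + 4916.8 + 4831.08 + 4408.95 = 23144.18

ANSWER: 23144.18


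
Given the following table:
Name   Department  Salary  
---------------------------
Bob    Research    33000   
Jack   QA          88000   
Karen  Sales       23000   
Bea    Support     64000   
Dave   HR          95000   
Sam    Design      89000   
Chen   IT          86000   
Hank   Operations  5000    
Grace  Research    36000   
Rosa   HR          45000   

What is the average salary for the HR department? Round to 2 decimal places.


HR department members:
  Dave: 95000
  Rosa: 45000
Sum = 140000
Count = 2
Average = 140000 / 2 = 70000.00

ANSWER: 70000.00


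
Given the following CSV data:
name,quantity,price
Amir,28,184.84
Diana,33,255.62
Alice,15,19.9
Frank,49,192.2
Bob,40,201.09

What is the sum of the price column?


Values in 'price' column:
  Row 1: 184.84
  Row 2: 255.62
  Row 3: 19.9
  Row 4: 192.2
  Row 5: 201.09
Sum = 184.84 + 255.62 + 19.9 + 192.2 + 201.09 = 853.65

ANSWER: 853.65


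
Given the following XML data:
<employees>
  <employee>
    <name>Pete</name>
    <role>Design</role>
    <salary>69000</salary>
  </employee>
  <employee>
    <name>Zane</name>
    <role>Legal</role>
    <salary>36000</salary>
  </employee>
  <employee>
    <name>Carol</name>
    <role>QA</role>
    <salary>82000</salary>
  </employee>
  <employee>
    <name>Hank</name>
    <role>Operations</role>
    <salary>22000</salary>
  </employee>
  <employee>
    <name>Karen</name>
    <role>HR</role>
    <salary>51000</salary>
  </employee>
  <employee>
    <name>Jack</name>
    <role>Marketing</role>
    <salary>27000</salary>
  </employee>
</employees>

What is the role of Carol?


Searching for <employee> with <name>Carol</name>
Found at position 3
<role>QA</role>

ANSWER: QA
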